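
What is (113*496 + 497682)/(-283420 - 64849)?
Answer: -553730/348269 ≈ -1.5899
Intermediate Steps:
(113*496 + 497682)/(-283420 - 64849) = (56048 + 497682)/(-348269) = 553730*(-1/348269) = -553730/348269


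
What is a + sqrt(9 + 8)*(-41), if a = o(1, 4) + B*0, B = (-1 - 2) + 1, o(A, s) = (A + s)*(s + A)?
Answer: 25 - 41*sqrt(17) ≈ -144.05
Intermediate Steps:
o(A, s) = (A + s)**2 (o(A, s) = (A + s)*(A + s) = (A + s)**2)
B = -2 (B = -3 + 1 = -2)
a = 25 (a = (1 + 4)**2 - 2*0 = 5**2 + 0 = 25 + 0 = 25)
a + sqrt(9 + 8)*(-41) = 25 + sqrt(9 + 8)*(-41) = 25 + sqrt(17)*(-41) = 25 - 41*sqrt(17)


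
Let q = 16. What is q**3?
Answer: 4096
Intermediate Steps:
q**3 = 16**3 = 4096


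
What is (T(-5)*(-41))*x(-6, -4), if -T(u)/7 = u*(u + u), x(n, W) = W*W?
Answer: 229600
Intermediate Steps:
x(n, W) = W**2
T(u) = -14*u**2 (T(u) = -7*u*(u + u) = -7*u*2*u = -14*u**2)
(T(-5)*(-41))*x(-6, -4) = (-14*(-5)**2*(-41))*(-4)**2 = (-14*25*(-41))*16 = -350*(-41)*16 = 14350*16 = 229600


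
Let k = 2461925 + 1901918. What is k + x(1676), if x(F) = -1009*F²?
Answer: -2829892941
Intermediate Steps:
k = 4363843
k + x(1676) = 4363843 - 1009*1676² = 4363843 - 1009*2808976 = 4363843 - 2834256784 = -2829892941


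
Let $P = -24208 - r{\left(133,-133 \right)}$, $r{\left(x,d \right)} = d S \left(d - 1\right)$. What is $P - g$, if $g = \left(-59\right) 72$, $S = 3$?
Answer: $-73426$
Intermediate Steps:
$r{\left(x,d \right)} = 3 d \left(-1 + d\right)$ ($r{\left(x,d \right)} = d 3 \left(d - 1\right) = 3 d \left(d - 1\right) = 3 d \left(-1 + d\right)$)
$P = -77674$ ($P = -24208 - 3 \left(-133\right) \left(-1 - 133\right) = -24208 - 3 \left(-133\right) \left(-134\right) = -24208 - 53466 = -77674$)
$g = -4248$
$P - g = -77674 - -4248 = -77674 + 4248 = -73426$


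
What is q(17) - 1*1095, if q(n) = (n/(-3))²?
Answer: -9566/9 ≈ -1062.9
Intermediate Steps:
q(n) = n²/9 (q(n) = (n*(-⅓))² = (-n/3)² = n²/9)
q(17) - 1*1095 = (⅑)*17² - 1*1095 = (⅑)*289 - 1095 = 289/9 - 1095 = -9566/9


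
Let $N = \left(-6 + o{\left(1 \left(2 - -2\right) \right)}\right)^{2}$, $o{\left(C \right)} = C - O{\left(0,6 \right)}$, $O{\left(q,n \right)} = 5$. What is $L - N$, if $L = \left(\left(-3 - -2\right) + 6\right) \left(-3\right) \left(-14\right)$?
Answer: $161$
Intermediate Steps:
$o{\left(C \right)} = -5 + C$ ($o{\left(C \right)} = C - 5 = -5 + C$)
$L = 210$ ($L = \left(\left(-3 + 2\right) + 6\right) \left(-3\right) \left(-14\right) = \left(-1 + 6\right) \left(-3\right) \left(-14\right) = 5 \left(-3\right) \left(-14\right) = \left(-15\right) \left(-14\right) = 210$)
$N = 49$ ($N = \left(-6 - \left(5 - \left(2 - -2\right)\right)\right)^{2} = \left(-6 - \left(5 - \left(2 + 2\right)\right)\right)^{2} = \left(-6 + \left(-5 + 1 \cdot 4\right)\right)^{2} = \left(-6 + \left(-5 + 4\right)\right)^{2} = \left(-6 - 1\right)^{2} = \left(-7\right)^{2} = 49$)
$L - N = 210 - 49 = 161$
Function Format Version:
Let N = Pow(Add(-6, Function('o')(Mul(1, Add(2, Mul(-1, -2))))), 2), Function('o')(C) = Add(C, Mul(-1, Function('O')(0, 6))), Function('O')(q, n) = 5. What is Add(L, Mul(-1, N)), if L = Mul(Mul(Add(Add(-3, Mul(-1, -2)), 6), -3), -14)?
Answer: 161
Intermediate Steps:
Function('o')(C) = Add(-5, C) (Function('o')(C) = Add(C, Mul(-1, 5)) = Add(C, -5) = Add(-5, C))
L = 210 (L = Mul(Mul(Add(Add(-3, 2), 6), -3), -14) = Mul(Mul(Add(-1, 6), -3), -14) = Mul(Mul(5, -3), -14) = Mul(-15, -14) = 210)
N = 49 (N = Pow(Add(-6, Add(-5, Mul(1, Add(2, Mul(-1, -2))))), 2) = Pow(Add(-6, Add(-5, Mul(1, Add(2, 2)))), 2) = Pow(Add(-6, Add(-5, Mul(1, 4))), 2) = Pow(Add(-6, Add(-5, 4)), 2) = Pow(Add(-6, -1), 2) = Pow(-7, 2) = 49)
Add(L, Mul(-1, N)) = Add(210, Mul(-1, 49)) = Add(210, -49) = 161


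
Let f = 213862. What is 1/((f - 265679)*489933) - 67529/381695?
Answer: -1714349151888764/9690036863932395 ≈ -0.17692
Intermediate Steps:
1/((f - 265679)*489933) - 67529/381695 = 1/((213862 - 265679)*489933) - 67529/381695 = (1/489933)/(-51817) - 67529*1/381695 = -1/51817*1/489933 - 67529/381695 = -1/25386858261 - 67529/381695 = -1714349151888764/9690036863932395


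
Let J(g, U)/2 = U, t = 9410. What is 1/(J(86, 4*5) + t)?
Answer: 1/9450 ≈ 0.00010582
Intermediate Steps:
J(g, U) = 2*U
1/(J(86, 4*5) + t) = 1/(2*(4*5) + 9410) = 1/(2*20 + 9410) = 1/(40 + 9410) = 1/9450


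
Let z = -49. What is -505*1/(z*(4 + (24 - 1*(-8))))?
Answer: 505/1764 ≈ 0.28628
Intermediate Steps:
-505*1/(z*(4 + (24 - 1*(-8)))) = -505*(-1/(49*(4 + (24 - 1*(-8))))) = -505*(-1/(49*(4 + (24 + 8)))) = -505*(-1/(49*(4 + 32))) = -505/((-49*36)) = -505/(-1764) = -505*(-1/1764) = 505/1764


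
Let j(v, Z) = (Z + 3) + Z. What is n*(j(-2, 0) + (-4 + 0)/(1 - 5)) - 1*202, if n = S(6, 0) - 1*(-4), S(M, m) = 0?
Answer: -186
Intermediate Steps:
j(v, Z) = 3 + 2*Z (j(v, Z) = (3 + Z) + Z = 3 + 2*Z)
n = 4 (n = 0 - 1*(-4) = 0 + 4 = 4)
n*(j(-2, 0) + (-4 + 0)/(1 - 5)) - 1*202 = 4*((3 + 2*0) + (-4 + 0)/(1 - 5)) - 1*202 = 4*((3 + 0) - 4/(-4)) - 202 = 4*(3 - 4*(-¼)) - 202 = 4*(3 + 1) - 202 = 4*4 - 202 = 16 - 202 = -186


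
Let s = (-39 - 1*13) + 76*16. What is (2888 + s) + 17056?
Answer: 21108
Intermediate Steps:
s = 1164 (s = (-39 - 13) + 1216 = -52 + 1216 = 1164)
(2888 + s) + 17056 = (2888 + 1164) + 17056 = 4052 + 17056 = 21108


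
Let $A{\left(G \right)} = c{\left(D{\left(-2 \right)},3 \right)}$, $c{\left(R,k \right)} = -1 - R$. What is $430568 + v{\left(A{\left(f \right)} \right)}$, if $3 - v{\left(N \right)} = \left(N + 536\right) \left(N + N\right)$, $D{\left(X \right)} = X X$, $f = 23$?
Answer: $435881$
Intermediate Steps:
$D{\left(X \right)} = X^{2}$
$A{\left(G \right)} = -5$ ($A{\left(G \right)} = -1 - \left(-2\right)^{2} = -1 - 4 = -5$)
$v{\left(N \right)} = 3 - 2 N \left(536 + N\right)$ ($v{\left(N \right)} = 3 - \left(N + 536\right) \left(N + N\right) = 3 - \left(536 + N\right) 2 N = 3 - 2 N \left(536 + N\right)$)
$430568 + v{\left(A{\left(f \right)} \right)} = 430568 - \left(-5363 + 50\right) = 430568 + \left(3 + 5360 - 50\right) = 430568 + 5313 = 435881$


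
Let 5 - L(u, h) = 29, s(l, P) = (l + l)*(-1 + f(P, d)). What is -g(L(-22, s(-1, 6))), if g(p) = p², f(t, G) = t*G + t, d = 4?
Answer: -576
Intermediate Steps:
f(t, G) = t + G*t (f(t, G) = G*t + t = t + G*t)
s(l, P) = 2*l*(-1 + 5*P) (s(l, P) = (l + l)*(-1 + P*(1 + 4)) = (2*l)*(-1 + P*5) = (2*l)*(-1 + 5*P) = 2*l*(-1 + 5*P))
L(u, h) = -24 (L(u, h) = 5 - 1*29 = 5 - 29 = -24)
-g(L(-22, s(-1, 6))) = -1*(-24)² = -1*576 = -576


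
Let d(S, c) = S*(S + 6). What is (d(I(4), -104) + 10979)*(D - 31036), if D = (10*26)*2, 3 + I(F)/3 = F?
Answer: -335859096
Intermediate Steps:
I(F) = -9 + 3*F
d(S, c) = S*(6 + S)
D = 520 (D = 260*2 = 520)
(d(I(4), -104) + 10979)*(D - 31036) = ((-9 + 3*4)*(6 + (-9 + 3*4)) + 10979)*(520 - 31036) = ((-9 + 12)*(6 + (-9 + 12)) + 10979)*(-30516) = (3*(6 + 3) + 10979)*(-30516) = (3*9 + 10979)*(-30516) = (27 + 10979)*(-30516) = 11006*(-30516) = -335859096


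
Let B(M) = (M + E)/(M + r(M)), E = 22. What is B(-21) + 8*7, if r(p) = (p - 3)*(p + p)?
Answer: 55273/987 ≈ 56.001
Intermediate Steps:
r(p) = 2*p*(-3 + p) (r(p) = (-3 + p)*(2*p) = 2*p*(-3 + p))
B(M) = (22 + M)/(M + 2*M*(-3 + M)) (B(M) = (M + 22)/(M + 2*M*(-3 + M)) = (22 + M)/(M + 2*M*(-3 + M)))
B(-21) + 8*7 = (22 - 21)/((-21)*(-5 + 2*(-21))) + 8*7 = -1/21*1/(-5 - 42) + 56 = -1/21*1/(-47) + 56 = -1/21*(-1/47)*1 + 56 = 1/987 + 56 = 55273/987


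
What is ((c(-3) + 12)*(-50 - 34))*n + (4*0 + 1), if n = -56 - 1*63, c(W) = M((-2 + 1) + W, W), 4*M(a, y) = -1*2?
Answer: 114955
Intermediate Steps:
M(a, y) = -1/2 (M(a, y) = (-1*2)/4 = (1/4)*(-2) = -1/2)
c(W) = -1/2
n = -119 (n = -56 - 63 = -119)
((c(-3) + 12)*(-50 - 34))*n + (4*0 + 1) = ((-1/2 + 12)*(-50 - 34))*(-119) + (4*0 + 1) = ((23/2)*(-84))*(-119) + (0 + 1) = -966*(-119) + 1 = 114954 + 1 = 114955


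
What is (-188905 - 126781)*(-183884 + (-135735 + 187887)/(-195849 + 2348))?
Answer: 1604667567043528/27643 ≈ 5.8050e+10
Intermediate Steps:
(-188905 - 126781)*(-183884 + (-135735 + 187887)/(-195849 + 2348)) = -315686*(-183884 + 52152/(-193501)) = -315686*(-183884 + 52152*(-1/193501)) = -315686*(-183884 - 52152/193501) = -315686*(-35581790036/193501) = 1604667567043528/27643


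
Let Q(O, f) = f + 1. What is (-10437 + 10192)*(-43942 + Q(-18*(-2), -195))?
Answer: 10813320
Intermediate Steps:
Q(O, f) = 1 + f
(-10437 + 10192)*(-43942 + Q(-18*(-2), -195)) = (-10437 + 10192)*(-43942 + (1 - 195)) = -245*(-43942 - 194) = -245*(-44136) = 10813320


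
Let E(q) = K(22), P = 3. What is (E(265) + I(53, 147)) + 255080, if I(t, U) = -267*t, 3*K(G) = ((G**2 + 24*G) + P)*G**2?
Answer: 1214047/3 ≈ 4.0468e+5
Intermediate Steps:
K(G) = G**2*(3 + G**2 + 24*G)/3 (K(G) = (((G**2 + 24*G) + 3)*G**2)/3 = ((3 + G**2 + 24*G)*G**2)/3 = (G**2*(3 + G**2 + 24*G))/3 = G**2*(3 + G**2 + 24*G)/3)
E(q) = 491260/3 (E(q) = (1/3)*22**2*(3 + 22**2 + 24*22) = (1/3)*484*(3 + 484 + 528) = (1/3)*484*1015 = 491260/3)
(E(265) + I(53, 147)) + 255080 = (491260/3 - 267*53) + 255080 = (491260/3 - 14151) + 255080 = 448807/3 + 255080 = 1214047/3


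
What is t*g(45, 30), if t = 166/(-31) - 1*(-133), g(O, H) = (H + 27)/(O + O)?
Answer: 25061/310 ≈ 80.842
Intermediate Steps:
g(O, H) = (27 + H)/(2*O) (g(O, H) = (27 + H)/((2*O)) = (27 + H)*(1/(2*O)) = (27 + H)/(2*O))
t = 3957/31 (t = 166*(-1/31) + 133 = -166/31 + 133 = 3957/31 ≈ 127.65)
t*g(45, 30) = 3957*((½)*(27 + 30)/45)/31 = 3957*((½)*(1/45)*57)/31 = (3957/31)*(19/30) = 25061/310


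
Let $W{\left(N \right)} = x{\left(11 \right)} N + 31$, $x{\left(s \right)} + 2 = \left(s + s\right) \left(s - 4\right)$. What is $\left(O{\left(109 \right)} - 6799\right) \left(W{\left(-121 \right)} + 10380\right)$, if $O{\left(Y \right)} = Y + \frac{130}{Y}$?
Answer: $\frac{5818787480}{109} \approx 5.3383 \cdot 10^{7}$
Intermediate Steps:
$x{\left(s \right)} = -2 + 2 s \left(-4 + s\right)$ ($x{\left(s \right)} = -2 + \left(s + s\right) \left(s - 4\right) = -2 + 2 s \left(-4 + s\right)$)
$W{\left(N \right)} = 31 + 152 N$ ($W{\left(N \right)} = \left(-2 - 88 + 2 \cdot 11^{2}\right) N + 31 = \left(-2 - 88 + 2 \cdot 121\right) N + 31 = \left(-2 - 88 + 242\right) N + 31 = 152 N + 31 = 31 + 152 N$)
$\left(O{\left(109 \right)} - 6799\right) \left(W{\left(-121 \right)} + 10380\right) = \left(\left(109 + \frac{130}{109}\right) - 6799\right) \left(\left(31 + 152 \left(-121\right)\right) + 10380\right) = \left(\left(109 + 130 \cdot \frac{1}{109}\right) - 6799\right) \left(\left(31 - 18392\right) + 10380\right) = \left(\left(109 + \frac{130}{109}\right) - 6799\right) \left(-18361 + 10380\right) = \left(\frac{12011}{109} - 6799\right) \left(-7981\right) = \left(- \frac{729080}{109}\right) \left(-7981\right) = \frac{5818787480}{109}$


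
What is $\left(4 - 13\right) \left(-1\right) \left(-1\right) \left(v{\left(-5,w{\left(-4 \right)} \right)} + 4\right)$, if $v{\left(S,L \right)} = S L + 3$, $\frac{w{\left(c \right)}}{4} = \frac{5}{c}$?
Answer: $-288$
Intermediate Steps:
$w{\left(c \right)} = \frac{20}{c}$ ($w{\left(c \right)} = 4 \frac{5}{c} = \frac{20}{c}$)
$v{\left(S,L \right)} = 3 + L S$ ($v{\left(S,L \right)} = L S + 3 = 3 + L S$)
$\left(4 - 13\right) \left(-1\right) \left(-1\right) \left(v{\left(-5,w{\left(-4 \right)} \right)} + 4\right) = \left(4 - 13\right) \left(-1\right) \left(-1\right) \left(\left(3 + \frac{20}{-4} \left(-5\right)\right) + 4\right) = - 9 \cdot 1 \left(\left(3 + 20 \left(- \frac{1}{4}\right) \left(-5\right)\right) + 4\right) = - 9 \cdot 1 \left(\left(3 - -25\right) + 4\right) = - 9 \cdot 1 \left(\left(3 + 25\right) + 4\right) = - 9 \cdot 1 \left(28 + 4\right) = - 9 \cdot 1 \cdot 32 = \left(-9\right) 32 = -288$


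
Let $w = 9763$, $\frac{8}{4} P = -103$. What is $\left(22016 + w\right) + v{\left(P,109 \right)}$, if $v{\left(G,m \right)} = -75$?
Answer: $31704$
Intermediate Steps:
$P = - \frac{103}{2}$ ($P = \frac{1}{2} \left(-103\right) = - \frac{103}{2} \approx -51.5$)
$\left(22016 + w\right) + v{\left(P,109 \right)} = \left(22016 + 9763\right) - 75 = 31779 - 75 = 31704$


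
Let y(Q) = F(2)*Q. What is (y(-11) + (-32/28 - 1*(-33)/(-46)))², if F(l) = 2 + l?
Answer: 218064289/103684 ≈ 2103.2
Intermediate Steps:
y(Q) = 4*Q (y(Q) = (2 + 2)*Q = 4*Q)
(y(-11) + (-32/28 - 1*(-33)/(-46)))² = (4*(-11) + (-32/28 - 1*(-33)/(-46)))² = (-44 + (-32*1/28 + 33*(-1/46)))² = (-44 + (-8/7 - 33/46))² = (-44 - 599/322)² = (-14767/322)² = 218064289/103684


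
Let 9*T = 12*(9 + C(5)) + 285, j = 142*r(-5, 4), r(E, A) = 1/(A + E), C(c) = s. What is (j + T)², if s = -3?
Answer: 94249/9 ≈ 10472.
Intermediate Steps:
C(c) = -3
j = -142 (j = 142/(4 - 5) = 142/(-1) = 142*(-1) = -142)
T = 119/3 (T = (12*(9 - 3) + 285)/9 = (12*6 + 285)/9 = (72 + 285)/9 = (⅑)*357 = 119/3 ≈ 39.667)
(j + T)² = (-142 + 119/3)² = (-307/3)² = 94249/9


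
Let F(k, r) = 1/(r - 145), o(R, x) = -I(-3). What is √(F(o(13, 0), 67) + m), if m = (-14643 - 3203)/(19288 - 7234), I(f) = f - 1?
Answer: I*√748354386/22386 ≈ 1.222*I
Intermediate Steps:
I(f) = -1 + f
o(R, x) = 4 (o(R, x) = -(-1 - 3) = -1*(-4) = 4)
F(k, r) = 1/(-145 + r)
m = -8923/6027 (m = -17846/12054 = -17846*1/12054 = -8923/6027 ≈ -1.4805)
√(F(o(13, 0), 67) + m) = √(1/(-145 + 67) - 8923/6027) = √(1/(-78) - 8923/6027) = √(-1/78 - 8923/6027) = √(-234007/156702) = I*√748354386/22386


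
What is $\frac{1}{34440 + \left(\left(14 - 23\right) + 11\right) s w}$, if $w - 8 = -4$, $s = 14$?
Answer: $\frac{1}{34552} \approx 2.8942 \cdot 10^{-5}$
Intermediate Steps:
$w = 4$ ($w = 8 - 4 = 4$)
$\frac{1}{34440 + \left(\left(14 - 23\right) + 11\right) s w} = \frac{1}{34440 + \left(\left(14 - 23\right) + 11\right) 14 \cdot 4} = \frac{1}{34440 + \left(-9 + 11\right) 56} = \frac{1}{34440 + 2 \cdot 56} = \frac{1}{34440 + 112} = \frac{1}{34552}$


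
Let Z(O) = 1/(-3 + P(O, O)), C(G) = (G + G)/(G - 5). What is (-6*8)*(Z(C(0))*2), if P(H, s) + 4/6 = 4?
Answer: -288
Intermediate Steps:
P(H, s) = 10/3 (P(H, s) = -2/3 + 4 = 10/3)
C(G) = 2*G/(-5 + G) (C(G) = (2*G)/(-5 + G) = 2*G/(-5 + G))
Z(O) = 3 (Z(O) = 1/(-3 + 10/3) = 1/(1/3) = 3)
(-6*8)*(Z(C(0))*2) = (-6*8)*(3*2) = -48*6 = -288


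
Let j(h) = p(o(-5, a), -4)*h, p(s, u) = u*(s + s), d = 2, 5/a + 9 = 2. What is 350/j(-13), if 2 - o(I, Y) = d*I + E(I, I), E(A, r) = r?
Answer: 175/884 ≈ 0.19796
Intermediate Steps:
a = -5/7 (a = 5/(-9 + 2) = 5/(-7) = 5*(-⅐) = -5/7 ≈ -0.71429)
o(I, Y) = 2 - 3*I (o(I, Y) = 2 - (2*I + I) = 2 - 3*I)
p(s, u) = 2*s*u (p(s, u) = u*(2*s) = 2*s*u)
j(h) = -136*h (j(h) = (2*(2 - 3*(-5))*(-4))*h = (2*(2 + 15)*(-4))*h = (2*17*(-4))*h = -136*h)
350/j(-13) = 350/((-136*(-13))) = 350/1768 = 350*(1/1768) = 175/884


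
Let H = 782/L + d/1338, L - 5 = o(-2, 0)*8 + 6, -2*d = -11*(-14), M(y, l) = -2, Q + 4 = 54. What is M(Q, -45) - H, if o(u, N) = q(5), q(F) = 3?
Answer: -1137281/46830 ≈ -24.285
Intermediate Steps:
Q = 50 (Q = -4 + 54 = 50)
o(u, N) = 3
d = -77 (d = -(-11)*(-14)/2 = -½*154 = -77)
L = 35 (L = 5 + (3*8 + 6) = 5 + (24 + 6) = 5 + 30 = 35)
H = 1043621/46830 (H = 782/35 - 77/1338 = 1043621/46830 ≈ 22.285)
M(Q, -45) - H = -2 - 1*1043621/46830 = -2 - 1043621/46830 = -1137281/46830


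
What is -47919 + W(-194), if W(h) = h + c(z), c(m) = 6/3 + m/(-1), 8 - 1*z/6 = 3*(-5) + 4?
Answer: -48225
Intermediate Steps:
z = 114 (z = 48 - 6*(3*(-5) + 4) = 48 - 6*(-15 + 4) = 48 - 6*(-11) = 48 + 66 = 114)
c(m) = 2 - m (c(m) = 6*(1/3) + m*(-1) = 2 - m)
W(h) = -112 + h (W(h) = h + (2 - 1*114) = h + (2 - 114) = h - 112 = -112 + h)
-47919 + W(-194) = -47919 + (-112 - 194) = -47919 - 306 = -48225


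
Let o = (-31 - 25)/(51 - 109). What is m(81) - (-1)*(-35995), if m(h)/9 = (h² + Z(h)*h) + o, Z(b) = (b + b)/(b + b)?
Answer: 689959/29 ≈ 23792.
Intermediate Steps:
Z(b) = 1 (Z(b) = (2*b)/((2*b)) = (2*b)*(1/(2*b)) = 1)
o = 28/29 (o = -56/(-58) = -56*(-1/58) = 28/29 ≈ 0.96552)
m(h) = 252/29 + 9*h + 9*h² (m(h) = 9*((h² + 1*h) + 28/29) = 9*((h² + h) + 28/29) = 9*((h + h²) + 28/29) = 9*(28/29 + h + h²) = 252/29 + 9*h + 9*h²)
m(81) - (-1)*(-35995) = (252/29 + 9*81 + 9*81²) - (-1)*(-35995) = (252/29 + 729 + 9*6561) - 1*35995 = (252/29 + 729 + 59049) - 35995 = 1733814/29 - 35995 = 689959/29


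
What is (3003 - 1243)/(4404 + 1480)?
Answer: 440/1471 ≈ 0.29912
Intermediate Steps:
(3003 - 1243)/(4404 + 1480) = 1760/5884 = 1760*(1/5884) = 440/1471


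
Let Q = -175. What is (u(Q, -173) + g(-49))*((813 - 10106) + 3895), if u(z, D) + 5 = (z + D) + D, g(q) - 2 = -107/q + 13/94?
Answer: 6485289451/2303 ≈ 2.8160e+6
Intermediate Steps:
g(q) = 201/94 - 107/q (g(q) = 2 + (-107/q + 13/94) = 2 + (13/94 - 107/q) = 201/94 - 107/q)
u(z, D) = -5 + z + 2*D (u(z, D) = -5 + ((z + D) + D) = -5 + ((D + z) + D) = -5 + (z + 2*D) = -5 + z + 2*D)
(u(Q, -173) + g(-49))*((813 - 10106) + 3895) = ((-5 - 175 + 2*(-173)) + (201/94 - 107/(-49)))*((813 - 10106) + 3895) = ((-5 - 175 - 346) + (201/94 - 107*(-1/49)))*(-9293 + 3895) = (-526 + (201/94 + 107/49))*(-5398) = (-526 + 19907/4606)*(-5398) = -2402849/4606*(-5398) = 6485289451/2303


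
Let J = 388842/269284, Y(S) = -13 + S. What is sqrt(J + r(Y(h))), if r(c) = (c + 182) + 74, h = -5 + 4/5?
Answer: 3*sqrt(12097931749570)/673210 ≈ 15.500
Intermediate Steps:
h = -21/5 (h = -5 + 4*(1/5) = -5 + 4/5 = -21/5 ≈ -4.2000)
J = 194421/134642 (J = 388842*(1/269284) = 194421/134642 ≈ 1.4440)
r(c) = 256 + c (r(c) = (182 + c) + 74 = 256 + c)
sqrt(J + r(Y(h))) = sqrt(194421/134642 + (256 + (-13 - 21/5))) = sqrt(194421/134642 + (256 - 86/5)) = sqrt(194421/134642 + 1194/5) = sqrt(161734653/673210) = 3*sqrt(12097931749570)/673210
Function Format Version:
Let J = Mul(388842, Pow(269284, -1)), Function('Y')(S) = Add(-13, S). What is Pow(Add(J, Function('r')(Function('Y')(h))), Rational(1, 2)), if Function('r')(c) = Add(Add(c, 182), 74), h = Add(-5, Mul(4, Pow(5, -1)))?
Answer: Mul(Rational(3, 673210), Pow(12097931749570, Rational(1, 2))) ≈ 15.500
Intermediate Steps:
h = Rational(-21, 5) (h = Add(-5, Mul(4, Rational(1, 5))) = Add(-5, Rational(4, 5)) = Rational(-21, 5) ≈ -4.2000)
J = Rational(194421, 134642) (J = Mul(388842, Rational(1, 269284)) = Rational(194421, 134642) ≈ 1.4440)
Function('r')(c) = Add(256, c) (Function('r')(c) = Add(Add(182, c), 74) = Add(256, c))
Pow(Add(J, Function('r')(Function('Y')(h))), Rational(1, 2)) = Pow(Add(Rational(194421, 134642), Add(256, Add(-13, Rational(-21, 5)))), Rational(1, 2)) = Pow(Add(Rational(194421, 134642), Add(256, Rational(-86, 5))), Rational(1, 2)) = Pow(Add(Rational(194421, 134642), Rational(1194, 5)), Rational(1, 2)) = Pow(Rational(161734653, 673210), Rational(1, 2)) = Mul(Rational(3, 673210), Pow(12097931749570, Rational(1, 2)))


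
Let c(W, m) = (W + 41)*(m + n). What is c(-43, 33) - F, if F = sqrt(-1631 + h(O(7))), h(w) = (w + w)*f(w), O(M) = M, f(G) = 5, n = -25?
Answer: -16 - I*sqrt(1561) ≈ -16.0 - 39.51*I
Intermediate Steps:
c(W, m) = (-25 + m)*(41 + W) (c(W, m) = (W + 41)*(m - 25) = (41 + W)*(-25 + m) = (-25 + m)*(41 + W))
h(w) = 10*w (h(w) = (w + w)*5 = (2*w)*5 = 10*w)
F = I*sqrt(1561) (F = sqrt(-1631 + 10*7) = sqrt(-1631 + 70) = sqrt(-1561) = I*sqrt(1561) ≈ 39.51*I)
c(-43, 33) - F = (-1025 - 25*(-43) + 41*33 - 43*33) - I*sqrt(1561) = (-1025 + 1075 + 1353 - 1419) - I*sqrt(1561) = -16 - I*sqrt(1561)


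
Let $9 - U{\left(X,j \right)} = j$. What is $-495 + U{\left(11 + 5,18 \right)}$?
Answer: $-504$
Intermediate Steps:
$U{\left(X,j \right)} = 9 - j$
$-495 + U{\left(11 + 5,18 \right)} = -495 + \left(9 - 18\right) = -495 - 9 = -504$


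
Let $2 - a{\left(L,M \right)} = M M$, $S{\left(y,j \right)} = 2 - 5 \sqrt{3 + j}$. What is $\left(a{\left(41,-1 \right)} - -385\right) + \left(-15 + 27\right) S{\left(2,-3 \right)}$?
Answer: $410$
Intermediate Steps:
$a{\left(L,M \right)} = 2 - M^{2}$ ($a{\left(L,M \right)} = 2 - M M = 2 - M^{2}$)
$\left(a{\left(41,-1 \right)} - -385\right) + \left(-15 + 27\right) S{\left(2,-3 \right)} = \left(\left(2 - \left(-1\right)^{2}\right) - -385\right) + \left(-15 + 27\right) \left(2 - 5 \sqrt{3 - 3}\right) = \left(\left(2 - 1\right) + 385\right) + 12 \left(2 - 5 \sqrt{0}\right) = \left(\left(2 - 1\right) + 385\right) + 12 \left(2 - 0\right) = \left(1 + 385\right) + 12 \left(2 + 0\right) = 386 + 12 \cdot 2 = 386 + 24 = 410$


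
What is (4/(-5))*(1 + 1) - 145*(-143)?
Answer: 103667/5 ≈ 20733.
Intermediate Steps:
(4/(-5))*(1 + 1) - 145*(-143) = (4*(-1/5))*2 + 20735 = -4/5*2 + 20735 = -8/5 + 20735 = 103667/5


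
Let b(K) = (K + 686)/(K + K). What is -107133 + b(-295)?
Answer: -63208861/590 ≈ -1.0713e+5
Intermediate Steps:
b(K) = (686 + K)/(2*K) (b(K) = (686 + K)/((2*K)) = (686 + K)*(1/(2*K)) = (686 + K)/(2*K))
-107133 + b(-295) = -107133 + (½)*(686 - 295)/(-295) = -107133 + (½)*(-1/295)*391 = -107133 - 391/590 = -63208861/590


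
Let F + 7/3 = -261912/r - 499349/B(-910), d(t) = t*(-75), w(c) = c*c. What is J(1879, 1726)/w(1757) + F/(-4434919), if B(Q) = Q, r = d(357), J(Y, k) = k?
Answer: 784202683207/1808169030090150 ≈ 0.00043370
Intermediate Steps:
w(c) = c²
d(t) = -75*t
r = -26775 (r = -75*357 = -26775)
F = 129062449/232050 (F = -7/3 + (-261912/(-26775) - 499349/(-910)) = -7/3 + (-261912*(-1/26775) - 499349*(-1/910)) = -7/3 + (12472/1275 + 499349/910) = -7/3 + 129603899/232050 = 129062449/232050 ≈ 556.18)
J(1879, 1726)/w(1757) + F/(-4434919) = 1726/(1757²) + (129062449/232050)/(-4434919) = 1726/3087049 + (129062449/232050)*(-1/4434919) = 1726*(1/3087049) - 129062449/1029122953950 = 1726/3087049 - 129062449/1029122953950 = 784202683207/1808169030090150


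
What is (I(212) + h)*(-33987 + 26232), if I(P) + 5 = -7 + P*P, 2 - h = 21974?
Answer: -178054800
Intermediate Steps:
h = -21972 (h = 2 - 1*21974 = 2 - 21974 = -21972)
I(P) = -12 + P² (I(P) = -5 + (-7 + P*P) = -5 + (-7 + P²) = -12 + P²)
(I(212) + h)*(-33987 + 26232) = ((-12 + 212²) - 21972)*(-33987 + 26232) = ((-12 + 44944) - 21972)*(-7755) = (44932 - 21972)*(-7755) = 22960*(-7755) = -178054800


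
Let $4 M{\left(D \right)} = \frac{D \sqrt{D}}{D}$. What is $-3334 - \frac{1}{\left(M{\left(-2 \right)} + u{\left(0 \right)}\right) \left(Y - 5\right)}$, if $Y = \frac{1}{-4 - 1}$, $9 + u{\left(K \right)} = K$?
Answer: $- \frac{28129138}{8437} - \frac{5 i \sqrt{2}}{8437} \approx -3334.0 - 0.0008381 i$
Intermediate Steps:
$u{\left(K \right)} = -9 + K$
$Y = - \frac{1}{5}$ ($Y = \frac{1}{-5} = - \frac{1}{5} \approx -0.2$)
$M{\left(D \right)} = \frac{\sqrt{D}}{4}$ ($M{\left(D \right)} = \frac{D \sqrt{D} \frac{1}{D}}{4} = \frac{D^{\frac{3}{2}} \frac{1}{D}}{4} = \frac{\sqrt{D}}{4}$)
$-3334 - \frac{1}{\left(M{\left(-2 \right)} + u{\left(0 \right)}\right) \left(Y - 5\right)} = -3334 - \frac{1}{\left(\frac{\sqrt{-2}}{4} + \left(-9 + 0\right)\right) \left(- \frac{1}{5} - 5\right)} = -3334 - \frac{1}{\left(\frac{i \sqrt{2}}{4} - 9\right) \left(- \frac{1}{5} - 5\right)} = -3334 - \frac{1}{\left(\frac{i \sqrt{2}}{4} - 9\right) \left(- \frac{26}{5}\right)} = -3334 - \frac{1}{\left(-9 + \frac{i \sqrt{2}}{4}\right) \left(- \frac{26}{5}\right)} = -3334 - \frac{1}{\frac{234}{5} - \frac{13 i \sqrt{2}}{10}}$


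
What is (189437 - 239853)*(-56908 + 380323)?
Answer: -16305290640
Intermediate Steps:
(189437 - 239853)*(-56908 + 380323) = -50416*323415 = -16305290640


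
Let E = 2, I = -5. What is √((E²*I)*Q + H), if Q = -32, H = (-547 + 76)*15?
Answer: 5*I*√257 ≈ 80.156*I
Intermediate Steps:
H = -7065 (H = -471*15 = -7065)
√((E²*I)*Q + H) = √((2²*(-5))*(-32) - 7065) = √((4*(-5))*(-32) - 7065) = √(-20*(-32) - 7065) = √(640 - 7065) = √(-6425) = 5*I*√257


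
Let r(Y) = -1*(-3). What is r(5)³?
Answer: 27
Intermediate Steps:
r(Y) = 3
r(5)³ = 3³ = 27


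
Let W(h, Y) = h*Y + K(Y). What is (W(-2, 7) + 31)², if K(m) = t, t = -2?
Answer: 225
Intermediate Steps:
K(m) = -2
W(h, Y) = -2 + Y*h (W(h, Y) = h*Y - 2 = Y*h - 2 = -2 + Y*h)
(W(-2, 7) + 31)² = ((-2 + 7*(-2)) + 31)² = ((-2 - 14) + 31)² = (-16 + 31)² = 15² = 225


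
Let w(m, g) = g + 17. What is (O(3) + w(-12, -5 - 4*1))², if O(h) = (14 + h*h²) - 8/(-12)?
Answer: 22201/9 ≈ 2466.8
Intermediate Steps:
w(m, g) = 17 + g
O(h) = 44/3 + h³ (O(h) = (14 + h³) - 8*(-1/12) = (14 + h³) + ⅔ = 44/3 + h³)
(O(3) + w(-12, -5 - 4*1))² = ((44/3 + 3³) + (17 + (-5 - 4*1)))² = ((44/3 + 27) + (17 + (-5 - 4)))² = (125/3 + (17 - 9))² = (125/3 + 8)² = (149/3)² = 22201/9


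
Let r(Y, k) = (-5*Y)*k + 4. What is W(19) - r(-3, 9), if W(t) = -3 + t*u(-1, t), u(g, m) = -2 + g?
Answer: -199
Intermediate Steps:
r(Y, k) = 4 - 5*Y*k (r(Y, k) = -5*Y*k + 4 = 4 - 5*Y*k)
W(t) = -3 - 3*t (W(t) = -3 + t*(-2 - 1) = -3 + t*(-3) = -3 - 3*t)
W(19) - r(-3, 9) = (-3 - 3*19) - (4 - 5*(-3)*9) = (-3 - 57) - (4 + 135) = -60 - 1*139 = -60 - 139 = -199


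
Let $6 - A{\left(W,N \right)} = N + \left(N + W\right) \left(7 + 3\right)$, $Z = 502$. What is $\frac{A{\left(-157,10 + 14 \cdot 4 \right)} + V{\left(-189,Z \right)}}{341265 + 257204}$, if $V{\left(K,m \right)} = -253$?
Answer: $\frac{597}{598469} \approx 0.00099755$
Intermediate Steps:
$A{\left(W,N \right)} = 6 - 11 N - 10 W$ ($A{\left(W,N \right)} = 6 - \left(N + \left(N + W\right) \left(7 + 3\right)\right) = 6 - \left(N + \left(N + W\right) 10\right) = 6 - \left(N + \left(10 N + 10 W\right)\right) = 6 - \left(10 W + 11 N\right) = 6 - 11 N - 10 W$)
$\frac{A{\left(-157,10 + 14 \cdot 4 \right)} + V{\left(-189,Z \right)}}{341265 + 257204} = \frac{\left(6 - 11 \left(10 + 14 \cdot 4\right) - -1570\right) - 253}{341265 + 257204} = \frac{\left(6 - 11 \left(10 + 56\right) + 1570\right) - 253}{598469} = \left(\left(6 - 726 + 1570\right) - 253\right) \frac{1}{598469} = \left(850 - 253\right) \frac{1}{598469} = 597 \cdot \frac{1}{598469} = \frac{597}{598469}$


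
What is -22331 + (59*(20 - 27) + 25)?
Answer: -22719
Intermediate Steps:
-22331 + (59*(20 - 27) + 25) = -22331 + (59*(-7) + 25) = -22331 + (-413 + 25) = -22331 - 388 = -22719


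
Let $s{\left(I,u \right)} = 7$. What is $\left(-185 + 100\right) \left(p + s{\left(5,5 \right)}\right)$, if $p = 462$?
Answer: $-39865$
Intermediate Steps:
$\left(-185 + 100\right) \left(p + s{\left(5,5 \right)}\right) = \left(-185 + 100\right) \left(462 + 7\right) = \left(-85\right) 469 = -39865$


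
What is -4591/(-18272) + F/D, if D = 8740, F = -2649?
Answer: -2069297/39924320 ≈ -0.051830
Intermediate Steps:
-4591/(-18272) + F/D = -4591/(-18272) - 2649/8740 = -4591*(-1/18272) - 2649*1/8740 = 4591/18272 - 2649/8740 = -2069297/39924320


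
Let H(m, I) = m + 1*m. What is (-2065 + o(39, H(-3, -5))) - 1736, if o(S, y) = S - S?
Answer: -3801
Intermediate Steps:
H(m, I) = 2*m (H(m, I) = m + m = 2*m)
o(S, y) = 0
(-2065 + o(39, H(-3, -5))) - 1736 = (-2065 + 0) - 1736 = -2065 - 1736 = -3801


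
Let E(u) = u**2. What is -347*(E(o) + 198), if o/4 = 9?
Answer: -518418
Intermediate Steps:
o = 36 (o = 4*9 = 36)
-347*(E(o) + 198) = -347*(36**2 + 198) = -347*(1296 + 198) = -347*1494 = -518418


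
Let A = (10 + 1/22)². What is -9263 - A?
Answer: -4532133/484 ≈ -9363.9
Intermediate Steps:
A = 48841/484 (A = (10 + 1/22)² = (221/22)² = 48841/484 ≈ 100.91)
-9263 - A = -9263 - 1*48841/484 = -9263 - 48841/484 = -4532133/484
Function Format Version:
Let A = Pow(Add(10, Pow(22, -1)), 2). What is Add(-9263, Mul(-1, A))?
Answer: Rational(-4532133, 484) ≈ -9363.9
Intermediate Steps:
A = Rational(48841, 484) (A = Pow(Add(10, Rational(1, 22)), 2) = Pow(Rational(221, 22), 2) = Rational(48841, 484) ≈ 100.91)
Add(-9263, Mul(-1, A)) = Add(-9263, Mul(-1, Rational(48841, 484))) = Add(-9263, Rational(-48841, 484)) = Rational(-4532133, 484)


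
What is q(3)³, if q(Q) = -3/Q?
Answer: -1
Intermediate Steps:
q(3)³ = (-3/3)³ = (-3*⅓)³ = (-1)³ = -1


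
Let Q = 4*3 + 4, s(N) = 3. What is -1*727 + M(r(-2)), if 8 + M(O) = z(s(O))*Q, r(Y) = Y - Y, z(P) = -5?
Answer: -815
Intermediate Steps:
Q = 16 (Q = 12 + 4 = 16)
r(Y) = 0
M(O) = -88 (M(O) = -8 - 5*16 = -8 - 80 = -88)
-1*727 + M(r(-2)) = -1*727 - 88 = -727 - 88 = -815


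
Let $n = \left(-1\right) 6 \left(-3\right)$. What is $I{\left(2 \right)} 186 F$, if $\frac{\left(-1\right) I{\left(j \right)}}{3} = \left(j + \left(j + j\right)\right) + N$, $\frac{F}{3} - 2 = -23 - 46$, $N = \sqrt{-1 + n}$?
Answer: $672948 + 112158 \sqrt{17} \approx 1.1354 \cdot 10^{6}$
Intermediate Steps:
$n = 18$ ($n = \left(-6\right) \left(-3\right) = 18$)
$N = \sqrt{17}$ ($N = \sqrt{-1 + 18} = \sqrt{17} \approx 4.1231$)
$F = -201$ ($F = 6 + 3 \left(-23 - 46\right) = 6 + 3 \left(-69\right) = 6 - 207 = -201$)
$I{\left(j \right)} = - 9 j - 3 \sqrt{17}$ ($I{\left(j \right)} = - 3 \left(\left(j + \left(j + j\right)\right) + \sqrt{17}\right) = - 3 \left(\left(j + 2 j\right) + \sqrt{17}\right) = - 3 \left(3 j + \sqrt{17}\right) = - 3 \left(\sqrt{17} + 3 j\right) = - 9 j - 3 \sqrt{17}$)
$I{\left(2 \right)} 186 F = \left(\left(-9\right) 2 - 3 \sqrt{17}\right) 186 \left(-201\right) = \left(-18 - 3 \sqrt{17}\right) 186 \left(-201\right) = \left(-3348 - 558 \sqrt{17}\right) \left(-201\right) = 672948 + 112158 \sqrt{17}$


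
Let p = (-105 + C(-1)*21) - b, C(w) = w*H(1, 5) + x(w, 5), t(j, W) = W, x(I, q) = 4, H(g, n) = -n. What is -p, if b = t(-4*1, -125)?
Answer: -209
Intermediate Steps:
C(w) = 4 - 5*w (C(w) = w*(-1*5) + 4 = w*(-5) + 4 = -5*w + 4 = 4 - 5*w)
b = -125
p = 209 (p = (-105 + (4 - 5*(-1))*21) - 1*(-125) = (-105 + (4 + 5)*21) + 125 = (-105 + 9*21) + 125 = (-105 + 189) + 125 = 84 + 125 = 209)
-p = -1*209 = -209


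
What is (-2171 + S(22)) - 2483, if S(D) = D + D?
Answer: -4610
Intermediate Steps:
S(D) = 2*D
(-2171 + S(22)) - 2483 = (-2171 + 2*22) - 2483 = (-2171 + 44) - 2483 = -2127 - 2483 = -4610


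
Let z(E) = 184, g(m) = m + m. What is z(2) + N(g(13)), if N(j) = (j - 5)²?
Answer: 625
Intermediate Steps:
g(m) = 2*m
N(j) = (-5 + j)²
z(2) + N(g(13)) = 184 + (-5 + 2*13)² = 184 + (-5 + 26)² = 184 + 21² = 184 + 441 = 625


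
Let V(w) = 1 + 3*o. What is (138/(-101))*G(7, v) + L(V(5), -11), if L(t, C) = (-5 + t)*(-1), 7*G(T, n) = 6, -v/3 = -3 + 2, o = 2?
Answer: -2242/707 ≈ -3.1711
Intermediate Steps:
v = 3 (v = -3*(-3 + 2) = -3*(-1) = 3)
G(T, n) = 6/7 (G(T, n) = (1/7)*6 = 6/7)
V(w) = 7 (V(w) = 1 + 3*2 = 1 + 6 = 7)
L(t, C) = 5 - t
(138/(-101))*G(7, v) + L(V(5), -11) = (138/(-101))*(6/7) + (5 - 1*7) = (138*(-1/101))*(6/7) + (5 - 7) = -138/101*6/7 - 2 = -828/707 - 2 = -2242/707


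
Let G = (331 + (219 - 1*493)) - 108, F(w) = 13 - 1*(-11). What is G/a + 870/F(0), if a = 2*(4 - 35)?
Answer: 4597/124 ≈ 37.073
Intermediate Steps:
F(w) = 24 (F(w) = 13 + 11 = 24)
a = -62 (a = 2*(-31) = -62)
G = -51 (G = (331 + (219 - 493)) - 108 = (331 - 274) - 108 = 57 - 108 = -51)
G/a + 870/F(0) = -51/(-62) + 870/24 = -51*(-1/62) + 870*(1/24) = 51/62 + 145/4 = 4597/124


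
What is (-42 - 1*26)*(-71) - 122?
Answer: 4706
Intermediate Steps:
(-42 - 1*26)*(-71) - 122 = (-42 - 26)*(-71) - 122 = -68*(-71) - 122 = 4828 - 122 = 4706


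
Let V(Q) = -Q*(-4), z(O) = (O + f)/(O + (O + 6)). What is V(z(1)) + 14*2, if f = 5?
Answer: 31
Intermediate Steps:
z(O) = (5 + O)/(6 + 2*O) (z(O) = (O + 5)/(O + (O + 6)) = (5 + O)/(O + (6 + O)) = (5 + O)/(6 + 2*O))
V(Q) = 4*Q
V(z(1)) + 14*2 = 4*((5 + 1)/(2*(3 + 1))) + 14*2 = 4*((½)*6/4) + 28 = 4*((½)*(¼)*6) + 28 = 4*(¾) + 28 = 3 + 28 = 31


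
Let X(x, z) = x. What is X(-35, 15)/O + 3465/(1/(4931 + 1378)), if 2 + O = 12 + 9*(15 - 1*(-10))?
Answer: 1027452188/47 ≈ 2.1861e+7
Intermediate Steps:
O = 235 (O = -2 + (12 + 9*(15 - 1*(-10))) = -2 + (12 + 9*(15 + 10)) = -2 + (12 + 9*25) = -2 + (12 + 225) = -2 + 237 = 235)
X(-35, 15)/O + 3465/(1/(4931 + 1378)) = -35/235 + 3465/(1/(4931 + 1378)) = -35*1/235 + 3465/(1/6309) = -7/47 + 3465/(1/6309) = -7/47 + 3465*6309 = -7/47 + 21860685 = 1027452188/47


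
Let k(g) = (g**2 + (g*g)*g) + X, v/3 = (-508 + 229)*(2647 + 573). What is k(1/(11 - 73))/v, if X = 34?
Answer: -300119/23789900960 ≈ -1.2615e-5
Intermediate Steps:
v = -2695140 (v = 3*((-508 + 229)*(2647 + 573)) = 3*(-279*3220) = 3*(-898380) = -2695140)
k(g) = 34 + g**2 + g**3 (k(g) = (g**2 + (g*g)*g) + 34 = (g**2 + g**2*g) + 34 = (g**2 + g**3) + 34 = 34 + g**2 + g**3)
k(1/(11 - 73))/v = (34 + (1/(11 - 73))**2 + (1/(11 - 73))**3)/(-2695140) = (34 + (1/(-62))**2 + (1/(-62))**3)*(-1/2695140) = (34 + (-1/62)**2 + (-1/62)**3)*(-1/2695140) = (34 + 1/3844 - 1/238328)*(-1/2695140) = (8103213/238328)*(-1/2695140) = -300119/23789900960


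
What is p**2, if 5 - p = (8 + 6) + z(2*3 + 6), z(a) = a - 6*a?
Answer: 2601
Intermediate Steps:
z(a) = -5*a (z(a) = a - 6*a = -5*a)
p = 51 (p = 5 - ((8 + 6) - 5*(2*3 + 6)) = 5 - (14 - 5*(6 + 6)) = 5 - (14 - 5*12) = 5 - (14 - 60) = 5 - 1*(-46) = 5 + 46 = 51)
p**2 = 51**2 = 2601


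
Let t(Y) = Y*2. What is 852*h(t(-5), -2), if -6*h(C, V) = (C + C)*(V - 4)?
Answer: -17040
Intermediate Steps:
t(Y) = 2*Y
h(C, V) = -C*(-4 + V)/3 (h(C, V) = -(C + C)*(V - 4)/6 = -2*C*(-4 + V)/6 = -C*(-4 + V)/3)
852*h(t(-5), -2) = 852*((2*(-5))*(4 - 1*(-2))/3) = 852*((⅓)*(-10)*(4 + 2)) = 852*((⅓)*(-10)*6) = 852*(-20) = -17040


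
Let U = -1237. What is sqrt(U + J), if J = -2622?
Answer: I*sqrt(3859) ≈ 62.121*I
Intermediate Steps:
sqrt(U + J) = sqrt(-1237 - 2622) = sqrt(-3859) = I*sqrt(3859)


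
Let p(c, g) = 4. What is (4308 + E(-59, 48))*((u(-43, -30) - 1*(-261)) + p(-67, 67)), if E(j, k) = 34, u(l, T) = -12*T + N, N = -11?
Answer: 2665988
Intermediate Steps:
u(l, T) = -11 - 12*T (u(l, T) = -12*T - 11 = -11 - 12*T)
(4308 + E(-59, 48))*((u(-43, -30) - 1*(-261)) + p(-67, 67)) = (4308 + 34)*(((-11 - 12*(-30)) - 1*(-261)) + 4) = 4342*(((-11 + 360) + 261) + 4) = 4342*((349 + 261) + 4) = 4342*(610 + 4) = 4342*614 = 2665988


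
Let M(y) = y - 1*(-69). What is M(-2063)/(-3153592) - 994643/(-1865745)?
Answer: 1570209251593/2941899253020 ≈ 0.53374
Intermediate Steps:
M(y) = 69 + y (M(y) = y + 69 = 69 + y)
M(-2063)/(-3153592) - 994643/(-1865745) = (69 - 2063)/(-3153592) - 994643/(-1865745) = -1994*(-1/3153592) - 994643*(-1/1865745) = 997/1576796 + 994643/1865745 = 1570209251593/2941899253020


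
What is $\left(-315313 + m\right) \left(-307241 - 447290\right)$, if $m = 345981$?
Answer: $-23139956708$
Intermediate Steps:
$\left(-315313 + m\right) \left(-307241 - 447290\right) = \left(-315313 + 345981\right) \left(-307241 - 447290\right) = 30668 \left(-754531\right) = -23139956708$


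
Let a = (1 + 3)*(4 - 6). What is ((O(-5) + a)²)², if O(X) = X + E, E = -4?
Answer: 83521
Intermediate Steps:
O(X) = -4 + X (O(X) = X - 4 = -4 + X)
a = -8 (a = 4*(-2) = -8)
((O(-5) + a)²)² = (((-4 - 5) - 8)²)² = ((-9 - 8)²)² = ((-17)²)² = 289² = 83521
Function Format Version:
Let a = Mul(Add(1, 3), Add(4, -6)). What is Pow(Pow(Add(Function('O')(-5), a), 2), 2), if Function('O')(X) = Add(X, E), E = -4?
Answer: 83521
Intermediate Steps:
Function('O')(X) = Add(-4, X) (Function('O')(X) = Add(X, -4) = Add(-4, X))
a = -8 (a = Mul(4, -2) = -8)
Pow(Pow(Add(Function('O')(-5), a), 2), 2) = Pow(Pow(Add(Add(-4, -5), -8), 2), 2) = Pow(Pow(Add(-9, -8), 2), 2) = Pow(Pow(-17, 2), 2) = Pow(289, 2) = 83521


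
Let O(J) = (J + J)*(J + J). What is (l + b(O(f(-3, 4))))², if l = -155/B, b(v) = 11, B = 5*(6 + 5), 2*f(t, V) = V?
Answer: 8100/121 ≈ 66.942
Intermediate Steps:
f(t, V) = V/2
B = 55 (B = 5*11 = 55)
O(J) = 4*J² (O(J) = (2*J)*(2*J) = 4*J²)
l = -31/11 (l = -155/55 = -155*1/55 = -31/11 ≈ -2.8182)
(l + b(O(f(-3, 4))))² = (-31/11 + 11)² = (90/11)² = 8100/121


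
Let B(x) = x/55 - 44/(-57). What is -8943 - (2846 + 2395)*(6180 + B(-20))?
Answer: -6771696739/209 ≈ -3.2400e+7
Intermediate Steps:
B(x) = 44/57 + x/55 (B(x) = x*(1/55) - 44*(-1/57) = x/55 + 44/57 = 44/57 + x/55)
-8943 - (2846 + 2395)*(6180 + B(-20)) = -8943 - (2846 + 2395)*(6180 + (44/57 + (1/55)*(-20))) = -8943 - 5241*(6180 + (44/57 - 4/11)) = -8943 - 5241*(6180 + 256/627) = -8943 - 5241*3875116/627 = -8943 - 1*6769827652/209 = -8943 - 6769827652/209 = -6771696739/209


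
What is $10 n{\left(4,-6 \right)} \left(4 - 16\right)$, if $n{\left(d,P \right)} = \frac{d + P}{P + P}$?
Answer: $-20$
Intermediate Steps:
$n{\left(d,P \right)} = \frac{P + d}{2 P}$
$10 n{\left(4,-6 \right)} \left(4 - 16\right) = 10 \frac{-6 + 4}{2 \left(-6\right)} \left(4 - 16\right) = 10 \cdot \frac{1}{2} \left(- \frac{1}{6}\right) \left(-2\right) \left(4 - 16\right) = 10 \cdot \frac{1}{6} \left(-12\right) = \frac{5}{3} \left(-12\right) = -20$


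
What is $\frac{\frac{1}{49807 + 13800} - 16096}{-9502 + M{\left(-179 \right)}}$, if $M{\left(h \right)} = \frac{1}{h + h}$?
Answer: $\frac{366526941018}{216373013219} \approx 1.694$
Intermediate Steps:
$M{\left(h \right)} = \frac{1}{2 h}$
$\frac{\frac{1}{49807 + 13800} - 16096}{-9502 + M{\left(-179 \right)}} = \frac{\frac{1}{49807 + 13800} - 16096}{-9502 + \frac{1}{2 \left(-179\right)}} = \frac{\frac{1}{63607} - 16096}{-9502 + \frac{1}{2} \left(- \frac{1}{179}\right)} = \frac{\frac{1}{63607} - 16096}{-9502 - \frac{1}{358}} = - \frac{1023818271}{63607 \left(- \frac{3401717}{358}\right)} = \left(- \frac{1023818271}{63607}\right) \left(- \frac{358}{3401717}\right) = \frac{366526941018}{216373013219}$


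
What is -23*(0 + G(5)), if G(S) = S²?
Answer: -575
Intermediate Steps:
-23*(0 + G(5)) = -23*(0 + 5²) = -23*(0 + 25) = -23*25 = -575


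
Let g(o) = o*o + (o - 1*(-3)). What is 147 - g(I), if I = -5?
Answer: 124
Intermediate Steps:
g(o) = 3 + o + o² (g(o) = o² + (o + 3) = o² + (3 + o) = 3 + o + o²)
147 - g(I) = 147 - (3 - 5 + (-5)²) = 147 - (3 - 5 + 25) = 147 - 1*23 = 147 - 23 = 124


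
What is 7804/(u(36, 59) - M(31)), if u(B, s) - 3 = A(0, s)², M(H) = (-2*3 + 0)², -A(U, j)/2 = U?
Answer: -7804/33 ≈ -236.48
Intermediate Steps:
A(U, j) = -2*U
M(H) = 36 (M(H) = (-6 + 0)² = (-6)² = 36)
u(B, s) = 3 (u(B, s) = 3 + (-2*0)² = 3 + 0² = 3 + 0 = 3)
7804/(u(36, 59) - M(31)) = 7804/(3 - 1*36) = 7804/(3 - 36) = 7804/(-33) = 7804*(-1/33) = -7804/33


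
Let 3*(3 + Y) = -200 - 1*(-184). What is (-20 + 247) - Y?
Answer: 706/3 ≈ 235.33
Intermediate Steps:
Y = -25/3 (Y = -3 + (-200 - 1*(-184))/3 = -3 + (-200 + 184)/3 = -3 + (⅓)*(-16) = -3 - 16/3 = -25/3 ≈ -8.3333)
(-20 + 247) - Y = (-20 + 247) - 1*(-25/3) = 227 + 25/3 = 706/3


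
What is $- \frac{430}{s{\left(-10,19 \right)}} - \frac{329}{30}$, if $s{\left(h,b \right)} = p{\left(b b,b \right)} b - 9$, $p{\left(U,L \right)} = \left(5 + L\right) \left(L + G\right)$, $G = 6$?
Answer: $- \frac{1253513}{113910} \approx -11.004$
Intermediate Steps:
$p{\left(U,L \right)} = \left(5 + L\right) \left(6 + L\right)$ ($p{\left(U,L \right)} = \left(5 + L\right) \left(L + 6\right) = \left(5 + L\right) \left(6 + L\right)$)
$s{\left(h,b \right)} = -9 + b \left(30 + b^{2} + 11 b\right)$ ($s{\left(h,b \right)} = \left(30 + b^{2} + 11 b\right) b - 9 = b \left(30 + b^{2} + 11 b\right) - 9 = -9 + b \left(30 + b^{2} + 11 b\right)$)
$- \frac{430}{s{\left(-10,19 \right)}} - \frac{329}{30} = - \frac{430}{-9 + 19 \left(30 + 19^{2} + 11 \cdot 19\right)} - \frac{329}{30} = - \frac{430}{-9 + 19 \left(30 + 361 + 209\right)} - \frac{329}{30} = - \frac{430}{-9 + 19 \cdot 600} - \frac{329}{30} = - \frac{430}{-9 + 11400} - \frac{329}{30} = - \frac{430}{11391} - \frac{329}{30} = - \frac{1253513}{113910}$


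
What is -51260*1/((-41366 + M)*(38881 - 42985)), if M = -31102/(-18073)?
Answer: -231605495/767013608016 ≈ -0.00030196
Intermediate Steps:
M = 31102/18073 (M = -31102*(-1/18073) = 31102/18073 ≈ 1.7209)
-51260*1/((-41366 + M)*(38881 - 42985)) = -51260*1/((-41366 + 31102/18073)*(38881 - 42985)) = -51260/((-4104*(-747576616/18073))) = -51260/3068054432064/18073 = -51260*18073/3068054432064 = -231605495/767013608016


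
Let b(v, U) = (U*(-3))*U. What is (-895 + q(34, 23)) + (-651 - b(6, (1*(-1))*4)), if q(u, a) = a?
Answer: -1475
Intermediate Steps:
b(v, U) = -3*U² (b(v, U) = (-3*U)*U = -3*U²)
(-895 + q(34, 23)) + (-651 - b(6, (1*(-1))*4)) = (-895 + 23) + (-651 - (-3)*((1*(-1))*4)²) = -872 + (-651 - (-3)*(-1*4)²) = -872 + (-651 - (-3)*(-4)²) = -872 + (-651 - (-3)*16) = -872 + (-651 - 1*(-48)) = -872 + (-651 + 48) = -872 - 603 = -1475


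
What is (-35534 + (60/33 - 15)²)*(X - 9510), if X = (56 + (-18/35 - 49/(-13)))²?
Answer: 759090285994983/3578575 ≈ 2.1212e+8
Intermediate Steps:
X = 726895521/207025 (X = (56 + (-18*1/35 - 49*(-1/13)))² = (56 + (-18/35 + 49/13))² = (56 + 1481/455)² = (26961/455)² = 726895521/207025 ≈ 3511.1)
(-35534 + (60/33 - 15)²)*(X - 9510) = (-35534 + (60/33 - 15)²)*(726895521/207025 - 9510) = (-35534 + (60*(1/33) - 15)²)*(-1241912229/207025) = (-35534 + (20/11 - 15)²)*(-1241912229/207025) = (-35534 + (-145/11)²)*(-1241912229/207025) = (-35534 + 21025/121)*(-1241912229/207025) = -4278589/121*(-1241912229/207025) = 759090285994983/3578575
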